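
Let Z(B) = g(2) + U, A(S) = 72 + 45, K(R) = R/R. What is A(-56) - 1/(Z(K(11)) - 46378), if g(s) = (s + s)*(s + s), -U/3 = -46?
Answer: 5408209/46224 ≈ 117.00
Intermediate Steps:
U = 138 (U = -3*(-46) = 138)
K(R) = 1
g(s) = 4*s² (g(s) = (2*s)*(2*s) = 4*s²)
A(S) = 117
Z(B) = 154 (Z(B) = 4*2² + 138 = 4*4 + 138 = 16 + 138 = 154)
A(-56) - 1/(Z(K(11)) - 46378) = 117 - 1/(154 - 46378) = 117 - 1/(-46224) = 117 - 1*(-1/46224) = 117 + 1/46224 = 5408209/46224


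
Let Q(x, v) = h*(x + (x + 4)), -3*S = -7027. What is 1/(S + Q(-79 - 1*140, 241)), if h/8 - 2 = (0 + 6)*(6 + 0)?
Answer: -3/388781 ≈ -7.7164e-6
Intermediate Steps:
h = 304 (h = 16 + 8*((0 + 6)*(6 + 0)) = 16 + 8*(6*6) = 16 + 8*36 = 16 + 288 = 304)
S = 7027/3 (S = -⅓*(-7027) = 7027/3 ≈ 2342.3)
Q(x, v) = 1216 + 608*x (Q(x, v) = 304*(x + (x + 4)) = 304*(x + (4 + x)) = 304*(4 + 2*x) = 1216 + 608*x)
1/(S + Q(-79 - 1*140, 241)) = 1/(7027/3 + (1216 + 608*(-79 - 1*140))) = 1/(7027/3 + (1216 + 608*(-79 - 140))) = 1/(7027/3 + (1216 + 608*(-219))) = 1/(7027/3 + (1216 - 133152)) = 1/(7027/3 - 131936) = 1/(-388781/3) = -3/388781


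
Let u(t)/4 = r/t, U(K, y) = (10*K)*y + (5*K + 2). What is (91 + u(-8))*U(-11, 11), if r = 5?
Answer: -223551/2 ≈ -1.1178e+5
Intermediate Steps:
U(K, y) = 2 + 5*K + 10*K*y (U(K, y) = 10*K*y + (2 + 5*K) = 2 + 5*K + 10*K*y)
u(t) = 20/t (u(t) = 4*(5/t) = 20/t)
(91 + u(-8))*U(-11, 11) = (91 + 20/(-8))*(2 + 5*(-11) + 10*(-11)*11) = (91 + 20*(-1/8))*(2 - 55 - 1210) = (91 - 5/2)*(-1263) = (177/2)*(-1263) = -223551/2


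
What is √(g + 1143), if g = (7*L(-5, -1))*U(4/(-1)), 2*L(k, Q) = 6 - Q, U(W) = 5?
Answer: √5062/2 ≈ 35.574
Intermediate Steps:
L(k, Q) = 3 - Q/2 (L(k, Q) = (6 - Q)/2 = 3 - Q/2)
g = 245/2 (g = (7*(3 - ½*(-1)))*5 = (7*(3 + ½))*5 = (7*(7/2))*5 = (49/2)*5 = 245/2 ≈ 122.50)
√(g + 1143) = √(245/2 + 1143) = √(2531/2) = √5062/2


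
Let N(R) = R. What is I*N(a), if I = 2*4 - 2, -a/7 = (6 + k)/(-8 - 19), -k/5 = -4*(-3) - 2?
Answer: -616/9 ≈ -68.444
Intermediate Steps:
k = -50 (k = -5*(-4*(-3) - 2) = -5*(12 - 2) = -5*10 = -50)
a = -308/27 (a = -7*(6 - 50)/(-8 - 19) = -(-308)/(-27) = -(-308)*(-1)/27 = -7*44/27 = -308/27 ≈ -11.407)
I = 6 (I = 8 - 2 = 6)
I*N(a) = 6*(-308/27) = -616/9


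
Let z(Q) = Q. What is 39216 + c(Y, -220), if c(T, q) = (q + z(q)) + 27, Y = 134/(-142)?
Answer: 38803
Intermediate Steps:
Y = -67/71 (Y = 134*(-1/142) = -67/71 ≈ -0.94366)
c(T, q) = 27 + 2*q (c(T, q) = (q + q) + 27 = 2*q + 27 = 27 + 2*q)
39216 + c(Y, -220) = 39216 + (27 + 2*(-220)) = 39216 + (27 - 440) = 39216 - 413 = 38803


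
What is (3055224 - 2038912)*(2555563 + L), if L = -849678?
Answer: 1733711396120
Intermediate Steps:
(3055224 - 2038912)*(2555563 + L) = (3055224 - 2038912)*(2555563 - 849678) = 1016312*1705885 = 1733711396120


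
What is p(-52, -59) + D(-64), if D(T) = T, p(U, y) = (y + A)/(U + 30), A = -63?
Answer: -643/11 ≈ -58.455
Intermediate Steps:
p(U, y) = (-63 + y)/(30 + U) (p(U, y) = (y - 63)/(U + 30) = (-63 + y)/(30 + U))
p(-52, -59) + D(-64) = (-63 - 59)/(30 - 52) - 64 = -122/(-22) - 64 = -1/22*(-122) - 64 = 61/11 - 64 = -643/11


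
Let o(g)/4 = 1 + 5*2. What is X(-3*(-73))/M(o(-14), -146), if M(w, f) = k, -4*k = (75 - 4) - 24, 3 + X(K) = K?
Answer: -864/47 ≈ -18.383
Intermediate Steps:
o(g) = 44 (o(g) = 4*(1 + 5*2) = 4*(1 + 10) = 4*11 = 44)
X(K) = -3 + K
k = -47/4 (k = -((75 - 4) - 24)/4 = -(71 - 24)/4 = -¼*47 = -47/4 ≈ -11.750)
M(w, f) = -47/4
X(-3*(-73))/M(o(-14), -146) = (-3 - 3*(-73))/(-47/4) = (-3 + 219)*(-4/47) = 216*(-4/47) = -864/47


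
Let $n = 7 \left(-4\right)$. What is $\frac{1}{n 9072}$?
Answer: $- \frac{1}{254016} \approx -3.9368 \cdot 10^{-6}$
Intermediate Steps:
$n = -28$
$\frac{1}{n 9072} = \frac{1}{\left(-28\right) 9072} = \frac{1}{-254016} = - \frac{1}{254016}$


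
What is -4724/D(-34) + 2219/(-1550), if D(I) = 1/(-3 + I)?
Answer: 270919181/1550 ≈ 1.7479e+5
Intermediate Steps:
-4724/D(-34) + 2219/(-1550) = -4724/(1/(-3 - 34)) + 2219/(-1550) = -4724/(1/(-37)) + 2219*(-1/1550) = -4724/(-1/37) - 2219/1550 = -4724*(-37) - 2219/1550 = 174788 - 2219/1550 = 270919181/1550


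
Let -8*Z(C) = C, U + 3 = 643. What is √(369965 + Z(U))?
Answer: √369885 ≈ 608.18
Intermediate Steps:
U = 640 (U = -3 + 643 = 640)
Z(C) = -C/8
√(369965 + Z(U)) = √(369965 - ⅛*640) = √(369965 - 80) = √369885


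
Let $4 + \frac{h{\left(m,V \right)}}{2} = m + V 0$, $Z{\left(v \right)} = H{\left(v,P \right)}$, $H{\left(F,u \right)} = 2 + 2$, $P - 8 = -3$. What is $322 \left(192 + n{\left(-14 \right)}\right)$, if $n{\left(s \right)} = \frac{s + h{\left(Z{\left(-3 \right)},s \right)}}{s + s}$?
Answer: $61985$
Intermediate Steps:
$P = 5$ ($P = 8 - 3 = 5$)
$H{\left(F,u \right)} = 4$
$Z{\left(v \right)} = 4$
$h{\left(m,V \right)} = -8 + 2 m$ ($h{\left(m,V \right)} = -8 + 2 \left(m + V 0\right) = -8 + 2 \left(m + 0\right) = -8 + 2 m$)
$n{\left(s \right)} = \frac{1}{2}$ ($n{\left(s \right)} = \frac{s + \left(-8 + 2 \cdot 4\right)}{s + s} = \frac{s + \left(-8 + 8\right)}{2 s} = \left(s + 0\right) \frac{1}{2 s} = s \frac{1}{2 s} = \frac{1}{2}$)
$322 \left(192 + n{\left(-14 \right)}\right) = 322 \left(192 + \frac{1}{2}\right) = 322 \cdot \frac{385}{2} = 61985$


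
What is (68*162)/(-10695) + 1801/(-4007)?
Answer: -21134269/14284955 ≈ -1.4795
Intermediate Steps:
(68*162)/(-10695) + 1801/(-4007) = 11016*(-1/10695) + 1801*(-1/4007) = -3672/3565 - 1801/4007 = -21134269/14284955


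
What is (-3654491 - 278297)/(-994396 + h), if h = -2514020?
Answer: 983197/877104 ≈ 1.1210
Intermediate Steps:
(-3654491 - 278297)/(-994396 + h) = (-3654491 - 278297)/(-994396 - 2514020) = -3932788/(-3508416) = -3932788*(-1/3508416) = 983197/877104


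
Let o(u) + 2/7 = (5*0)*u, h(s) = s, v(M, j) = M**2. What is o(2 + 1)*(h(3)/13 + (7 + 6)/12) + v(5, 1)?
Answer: 13445/546 ≈ 24.625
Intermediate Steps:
o(u) = -2/7 (o(u) = -2/7 + (5*0)*u = -2/7 + 0*u = -2/7 + 0 = -2/7)
o(2 + 1)*(h(3)/13 + (7 + 6)/12) + v(5, 1) = -2*(3/13 + (7 + 6)/12)/7 + 5**2 = -2*(3*(1/13) + 13*(1/12))/7 + 25 = -2*(3/13 + 13/12)/7 + 25 = -2/7*205/156 + 25 = -205/546 + 25 = 13445/546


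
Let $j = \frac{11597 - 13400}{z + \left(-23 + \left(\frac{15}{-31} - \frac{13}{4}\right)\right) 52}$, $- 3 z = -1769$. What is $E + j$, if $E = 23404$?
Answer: $\frac{1742501863}{74446} \approx 23406.0$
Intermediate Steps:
$z = \frac{1769}{3}$ ($z = \left(- \frac{1}{3}\right) \left(-1769\right) = \frac{1769}{3} \approx 589.67$)
$j = \frac{167679}{74446}$ ($j = \frac{11597 - 13400}{\frac{1769}{3} + \left(-23 + \left(\frac{15}{-31} - \frac{13}{4}\right)\right) 52} = - \frac{1803}{\frac{1769}{3} + \left(-23 + \left(15 \left(- \frac{1}{31}\right) - \frac{13}{4}\right)\right) 52} = - \frac{1803}{\frac{1769}{3} + \left(-23 - \frac{463}{124}\right) 52} = - \frac{1803}{\frac{1769}{3} - \frac{43095}{31}} = - \frac{1803}{- \frac{74446}{93}} = \left(-1803\right) \left(- \frac{93}{74446}\right) = \frac{167679}{74446} \approx 2.2524$)
$E + j = 23404 + \frac{167679}{74446} = \frac{1742501863}{74446}$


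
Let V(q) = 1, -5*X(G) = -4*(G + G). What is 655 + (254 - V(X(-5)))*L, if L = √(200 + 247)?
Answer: 655 + 253*√447 ≈ 6004.0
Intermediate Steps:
X(G) = 8*G/5 (X(G) = -(-4)*(G + G)/5 = -(-4)*2*G/5 = -(-8)*G/5 = 8*G/5)
L = √447 ≈ 21.142
655 + (254 - V(X(-5)))*L = 655 + (254 - 1*1)*√447 = 655 + (254 - 1)*√447 = 655 + 253*√447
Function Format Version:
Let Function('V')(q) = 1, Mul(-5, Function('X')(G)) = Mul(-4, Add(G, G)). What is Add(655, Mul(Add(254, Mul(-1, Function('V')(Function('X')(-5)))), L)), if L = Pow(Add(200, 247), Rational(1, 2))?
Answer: Add(655, Mul(253, Pow(447, Rational(1, 2)))) ≈ 6004.0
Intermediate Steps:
Function('X')(G) = Mul(Rational(8, 5), G) (Function('X')(G) = Mul(Rational(-1, 5), Mul(-4, Add(G, G))) = Mul(Rational(-1, 5), Mul(-4, Mul(2, G))) = Mul(Rational(-1, 5), Mul(-8, G)) = Mul(Rational(8, 5), G))
L = Pow(447, Rational(1, 2)) ≈ 21.142
Add(655, Mul(Add(254, Mul(-1, Function('V')(Function('X')(-5)))), L)) = Add(655, Mul(Add(254, Mul(-1, 1)), Pow(447, Rational(1, 2)))) = Add(655, Mul(Add(254, -1), Pow(447, Rational(1, 2)))) = Add(655, Mul(253, Pow(447, Rational(1, 2))))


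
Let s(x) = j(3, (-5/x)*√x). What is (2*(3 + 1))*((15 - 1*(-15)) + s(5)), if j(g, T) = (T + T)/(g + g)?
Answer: 240 - 8*√5/3 ≈ 234.04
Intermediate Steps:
j(g, T) = T/g (j(g, T) = (2*T)/((2*g)) = (2*T)*(1/(2*g)) = T/g)
s(x) = -5/(3*√x) (s(x) = ((-5/x)*√x)/3 = -5/√x*(⅓) = -5/(3*√x))
(2*(3 + 1))*((15 - 1*(-15)) + s(5)) = (2*(3 + 1))*((15 - 1*(-15)) - √5/3) = (2*4)*((15 + 15) - √5/3) = 8*(30 - √5/3) = 240 - 8*√5/3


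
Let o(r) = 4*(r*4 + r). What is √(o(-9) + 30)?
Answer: 5*I*√6 ≈ 12.247*I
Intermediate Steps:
o(r) = 20*r (o(r) = 4*(4*r + r) = 4*(5*r) = 20*r)
√(o(-9) + 30) = √(20*(-9) + 30) = √(-180 + 30) = √(-150) = 5*I*√6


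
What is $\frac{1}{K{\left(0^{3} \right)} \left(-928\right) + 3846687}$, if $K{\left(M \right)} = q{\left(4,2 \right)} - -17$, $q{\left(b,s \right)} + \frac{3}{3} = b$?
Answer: $\frac{1}{3828127} \approx 2.6122 \cdot 10^{-7}$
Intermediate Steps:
$q{\left(b,s \right)} = -1 + b$
$K{\left(M \right)} = 20$ ($K{\left(M \right)} = \left(-1 + 4\right) - -17 = 3 + 17 = 20$)
$\frac{1}{K{\left(0^{3} \right)} \left(-928\right) + 3846687} = \frac{1}{20 \left(-928\right) + 3846687} = \frac{1}{-18560 + 3846687} = \frac{1}{3828127}$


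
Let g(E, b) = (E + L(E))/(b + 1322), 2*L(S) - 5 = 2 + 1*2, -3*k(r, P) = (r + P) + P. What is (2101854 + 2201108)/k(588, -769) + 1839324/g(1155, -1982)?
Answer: -379429431561/367175 ≈ -1.0334e+6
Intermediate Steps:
k(r, P) = -2*P/3 - r/3 (k(r, P) = -((r + P) + P)/3 = -((P + r) + P)/3 = -(r + 2*P)/3 = -2*P/3 - r/3)
L(S) = 9/2 (L(S) = 5/2 + (2 + 1*2)/2 = 5/2 + (2 + 2)/2 = 5/2 + (½)*4 = 5/2 + 2 = 9/2)
g(E, b) = (9/2 + E)/(1322 + b) (g(E, b) = (E + 9/2)/(b + 1322) = (9/2 + E)/(1322 + b))
(2101854 + 2201108)/k(588, -769) + 1839324/g(1155, -1982) = (2101854 + 2201108)/(-⅔*(-769) - ⅓*588) + 1839324/(((9/2 + 1155)/(1322 - 1982))) = 4302962/(1538/3 - 196) + 1839324/(((2319/2)/(-660))) = 4302962/(950/3) + 1839324/((-1/660*2319/2)) = 4302962*(3/950) + 1839324/(-773/440) = 6454443/475 + 1839324*(-440/773) = 6454443/475 - 809302560/773 = -379429431561/367175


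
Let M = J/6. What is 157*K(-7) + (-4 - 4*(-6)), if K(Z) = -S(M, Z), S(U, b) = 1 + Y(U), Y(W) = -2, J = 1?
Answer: 177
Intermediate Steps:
M = 1/6 ≈ 0.16667
S(U, b) = -1 (S(U, b) = 1 - 2 = -1)
K(Z) = 1 (K(Z) = -1*(-1) = 1)
157*K(-7) + (-4 - 4*(-6)) = 157*1 + (-4 - 4*(-6)) = 157 + (-4 + 24) = 157 + 20 = 177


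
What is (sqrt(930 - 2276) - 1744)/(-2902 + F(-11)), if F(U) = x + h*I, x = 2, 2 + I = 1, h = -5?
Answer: 1744/2895 - I*sqrt(1346)/2895 ≈ 0.60242 - 0.012673*I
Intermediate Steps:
I = -1 (I = -2 + 1 = -1)
F(U) = 7 (F(U) = 2 - 5*(-1) = 2 + 5 = 7)
(sqrt(930 - 2276) - 1744)/(-2902 + F(-11)) = (sqrt(930 - 2276) - 1744)/(-2902 + 7) = (sqrt(-1346) - 1744)/(-2895) = (I*sqrt(1346) - 1744)*(-1/2895) = (-1744 + I*sqrt(1346))*(-1/2895) = 1744/2895 - I*sqrt(1346)/2895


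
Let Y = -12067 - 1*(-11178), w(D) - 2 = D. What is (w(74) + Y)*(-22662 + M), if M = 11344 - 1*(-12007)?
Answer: -560157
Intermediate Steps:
w(D) = 2 + D
M = 23351 (M = 11344 + 12007 = 23351)
Y = -889 (Y = -12067 + 11178 = -889)
(w(74) + Y)*(-22662 + M) = ((2 + 74) - 889)*(-22662 + 23351) = (76 - 889)*689 = -813*689 = -560157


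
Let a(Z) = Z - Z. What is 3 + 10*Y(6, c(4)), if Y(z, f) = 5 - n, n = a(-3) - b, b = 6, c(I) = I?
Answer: 113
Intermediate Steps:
a(Z) = 0
n = -6 (n = 0 - 1*6 = 0 - 6 = -6)
Y(z, f) = 11 (Y(z, f) = 5 - 1*(-6) = 5 + 6 = 11)
3 + 10*Y(6, c(4)) = 3 + 10*11 = 3 + 110 = 113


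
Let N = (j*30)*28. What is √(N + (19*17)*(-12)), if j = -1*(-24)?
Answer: 2*√4071 ≈ 127.61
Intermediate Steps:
j = 24
N = 20160 (N = (24*30)*28 = 720*28 = 20160)
√(N + (19*17)*(-12)) = √(20160 + (19*17)*(-12)) = √(20160 + 323*(-12)) = √(20160 - 3876) = √16284 = 2*√4071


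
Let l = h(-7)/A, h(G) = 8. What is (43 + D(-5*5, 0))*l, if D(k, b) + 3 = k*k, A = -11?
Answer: -5320/11 ≈ -483.64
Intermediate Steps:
l = -8/11 (l = 8/(-11) = 8*(-1/11) = -8/11 ≈ -0.72727)
D(k, b) = -3 + k**2 (D(k, b) = -3 + k*k = -3 + k**2)
(43 + D(-5*5, 0))*l = (43 + (-3 + (-5*5)**2))*(-8/11) = (43 + (-3 + (-25)**2))*(-8/11) = (43 + (-3 + 625))*(-8/11) = (43 + 622)*(-8/11) = 665*(-8/11) = -5320/11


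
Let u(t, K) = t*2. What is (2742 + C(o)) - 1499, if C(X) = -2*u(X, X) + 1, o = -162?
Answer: 1892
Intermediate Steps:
u(t, K) = 2*t
C(X) = 1 - 4*X (C(X) = -4*X + 1 = 1 - 4*X)
(2742 + C(o)) - 1499 = (2742 + (1 - 4*(-162))) - 1499 = (2742 + (1 + 648)) - 1499 = (2742 + 649) - 1499 = 3391 - 1499 = 1892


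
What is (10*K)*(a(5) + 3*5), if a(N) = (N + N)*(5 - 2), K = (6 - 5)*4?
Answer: 1800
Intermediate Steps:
K = 4 (K = 1*4 = 4)
a(N) = 6*N (a(N) = (2*N)*3 = 6*N)
(10*K)*(a(5) + 3*5) = (10*4)*(6*5 + 3*5) = 40*(30 + 15) = 40*45 = 1800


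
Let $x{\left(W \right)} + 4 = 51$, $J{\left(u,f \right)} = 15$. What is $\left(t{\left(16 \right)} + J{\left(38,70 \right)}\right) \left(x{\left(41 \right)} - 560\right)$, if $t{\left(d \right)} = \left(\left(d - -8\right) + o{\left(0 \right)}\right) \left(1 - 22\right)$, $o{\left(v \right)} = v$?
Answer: $250857$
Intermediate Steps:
$x{\left(W \right)} = 47$ ($x{\left(W \right)} = -4 + 51 = 47$)
$t{\left(d \right)} = -168 - 21 d$ ($t{\left(d \right)} = \left(\left(d - -8\right) + 0\right) \left(1 - 22\right) = \left(\left(d + 8\right) + 0\right) \left(-21\right) = \left(\left(8 + d\right) + 0\right) \left(-21\right) = \left(8 + d\right) \left(-21\right) = -168 - 21 d$)
$\left(t{\left(16 \right)} + J{\left(38,70 \right)}\right) \left(x{\left(41 \right)} - 560\right) = \left(\left(-168 - 336\right) + 15\right) \left(47 - 560\right) = \left(\left(-168 - 336\right) + 15\right) \left(-513\right) = \left(-504 + 15\right) \left(-513\right) = \left(-489\right) \left(-513\right) = 250857$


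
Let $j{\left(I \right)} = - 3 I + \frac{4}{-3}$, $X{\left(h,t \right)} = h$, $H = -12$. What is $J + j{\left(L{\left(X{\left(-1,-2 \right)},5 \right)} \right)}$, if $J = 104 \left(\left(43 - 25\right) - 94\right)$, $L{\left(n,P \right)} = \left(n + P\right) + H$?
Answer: $- \frac{23644}{3} \approx -7881.3$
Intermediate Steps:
$L{\left(n,P \right)} = -12 + P + n$ ($L{\left(n,P \right)} = \left(n + P\right) - 12 = \left(P + n\right) - 12 = -12 + P + n$)
$j{\left(I \right)} = - \frac{4}{3} - 3 I$ ($j{\left(I \right)} = - 3 I + 4 \left(- \frac{1}{3}\right) = - 3 I - \frac{4}{3} = - \frac{4}{3} - 3 I$)
$J = -7904$ ($J = 104 \left(\left(43 - 25\right) - 94\right) = 104 \left(18 - 94\right) = 104 \left(-76\right) = -7904$)
$J + j{\left(L{\left(X{\left(-1,-2 \right)},5 \right)} \right)} = -7904 - \left(\frac{4}{3} + 3 \left(-12 + 5 - 1\right)\right) = -7904 - - \frac{68}{3} = -7904 + \left(- \frac{4}{3} + 24\right) = -7904 + \frac{68}{3} = - \frac{23644}{3}$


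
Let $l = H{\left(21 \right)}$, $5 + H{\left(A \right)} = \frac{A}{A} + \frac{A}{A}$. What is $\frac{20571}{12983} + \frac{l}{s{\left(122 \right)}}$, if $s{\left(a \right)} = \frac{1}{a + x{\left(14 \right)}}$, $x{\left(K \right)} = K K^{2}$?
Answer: $- \frac{111607263}{12983} \approx -8596.4$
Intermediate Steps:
$H{\left(A \right)} = -3$ ($H{\left(A \right)} = -5 + \left(\frac{A}{A} + \frac{A}{A}\right) = -5 + \left(1 + 1\right) = -5 + 2 = -3$)
$x{\left(K \right)} = K^{3}$
$l = -3$
$s{\left(a \right)} = \frac{1}{2744 + a}$ ($s{\left(a \right)} = \frac{1}{a + 14^{3}} = \frac{1}{a + 2744} = \frac{1}{2744 + a}$)
$\frac{20571}{12983} + \frac{l}{s{\left(122 \right)}} = \frac{20571}{12983} - \frac{3}{\frac{1}{2744 + 122}} = 20571 \cdot \frac{1}{12983} - \frac{3}{\frac{1}{2866}} = \frac{20571}{12983} - 3 \frac{1}{\frac{1}{2866}} = \frac{20571}{12983} - 8598 = - \frac{111607263}{12983}$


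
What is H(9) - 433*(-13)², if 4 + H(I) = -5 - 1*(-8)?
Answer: -73178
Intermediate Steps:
H(I) = -1 (H(I) = -4 + (-5 - 1*(-8)) = -4 + (-5 + 8) = -4 + 3 = -1)
H(9) - 433*(-13)² = -1 - 433*(-13)² = -1 - 433*169 = -1 - 73177 = -73178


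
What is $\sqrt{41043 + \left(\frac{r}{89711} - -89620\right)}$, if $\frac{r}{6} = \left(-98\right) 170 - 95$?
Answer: $\frac{\sqrt{1051575105197593}}{89711} \approx 361.47$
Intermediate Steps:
$r = -100530$ ($r = 6 \left(\left(-98\right) 170 - 95\right) = 6 \left(-16660 - 95\right) = 6 \left(-16755\right) = -100530$)
$\sqrt{41043 + \left(\frac{r}{89711} - -89620\right)} = \sqrt{41043 - \left(-89620 + \frac{100530}{89711}\right)} = \sqrt{41043 + \left(\left(-100530\right) \frac{1}{89711} + 89620\right)} = \sqrt{41043 + \left(- \frac{100530}{89711} + 89620\right)} = \sqrt{41043 + \frac{8039799290}{89711}} = \sqrt{\frac{11721807863}{89711}} = \frac{\sqrt{1051575105197593}}{89711}$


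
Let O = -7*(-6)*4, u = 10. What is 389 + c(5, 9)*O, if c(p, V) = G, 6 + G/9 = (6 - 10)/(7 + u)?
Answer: -153659/17 ≈ -9038.8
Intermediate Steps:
G = -954/17 (G = -54 + 9*((6 - 10)/(7 + 10)) = -54 + 9*(-4/17) = -54 - 36/17 = -954/17 ≈ -56.118)
c(p, V) = -954/17
O = 168 (O = 42*4 = 168)
389 + c(5, 9)*O = 389 - 954/17*168 = 389 - 160272/17 = -153659/17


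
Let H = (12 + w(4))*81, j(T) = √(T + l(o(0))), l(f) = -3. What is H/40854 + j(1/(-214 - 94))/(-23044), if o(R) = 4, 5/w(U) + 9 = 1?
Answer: 2457/108944 - 5*I*√2849/3548776 ≈ 0.022553 - 7.5203e-5*I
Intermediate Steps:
w(U) = -5/8 (w(U) = 5/(-9 + 1) = 5/(-8) = 5*(-⅛) = -5/8)
j(T) = √(-3 + T) (j(T) = √(T - 3) = √(-3 + T))
H = 7371/8 (H = (12 - 5/8)*81 = (91/8)*81 = 7371/8 ≈ 921.38)
H/40854 + j(1/(-214 - 94))/(-23044) = (7371/8)/40854 + √(-3 + 1/(-214 - 94))/(-23044) = (7371/8)*(1/40854) + √(-3 + 1/(-308))*(-1/23044) = 2457/108944 + √(-3 - 1/308)*(-1/23044) = 2457/108944 + √(-925/308)*(-1/23044) = 2457/108944 + (5*I*√2849/154)*(-1/23044) = 2457/108944 - 5*I*√2849/3548776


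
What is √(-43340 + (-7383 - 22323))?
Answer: I*√73046 ≈ 270.27*I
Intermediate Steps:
√(-43340 + (-7383 - 22323)) = √(-43340 - 29706) = √(-73046) = I*√73046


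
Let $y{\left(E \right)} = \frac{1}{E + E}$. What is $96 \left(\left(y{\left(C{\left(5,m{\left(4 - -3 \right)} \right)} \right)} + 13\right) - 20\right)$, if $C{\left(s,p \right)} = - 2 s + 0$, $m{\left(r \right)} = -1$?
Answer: $- \frac{3384}{5} \approx -676.8$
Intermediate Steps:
$C{\left(s,p \right)} = - 2 s$
$y{\left(E \right)} = \frac{1}{2 E}$
$96 \left(\left(y{\left(C{\left(5,m{\left(4 - -3 \right)} \right)} \right)} + 13\right) - 20\right) = 96 \left(\left(\frac{1}{2 \left(\left(-2\right) 5\right)} + 13\right) - 20\right) = 96 \left(\left(\frac{1}{2 \left(-10\right)} + 13\right) - 20\right) = 96 \left(\left(\frac{1}{2} \left(- \frac{1}{10}\right) + 13\right) - 20\right) = 96 \left(\left(- \frac{1}{20} + 13\right) - 20\right) = 96 \left(\frac{259}{20} - 20\right) = 96 \left(- \frac{141}{20}\right) = - \frac{3384}{5}$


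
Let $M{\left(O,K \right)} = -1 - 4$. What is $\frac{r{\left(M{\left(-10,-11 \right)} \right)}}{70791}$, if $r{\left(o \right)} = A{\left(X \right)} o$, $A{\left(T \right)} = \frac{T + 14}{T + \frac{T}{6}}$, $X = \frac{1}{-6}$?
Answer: $\frac{830}{165179} \approx 0.0050249$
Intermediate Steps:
$X = - \frac{1}{6} \approx -0.16667$
$M{\left(O,K \right)} = -5$ ($M{\left(O,K \right)} = -1 - 4 = -5$)
$A{\left(T \right)} = \frac{6 \left(14 + T\right)}{7 T}$ ($A{\left(T \right)} = \frac{14 + T}{T + T \frac{1}{6}} = \frac{14 + T}{T + \frac{T}{6}} = \frac{14 + T}{\frac{7}{6} T} = \left(14 + T\right) \frac{6}{7 T} = \frac{6 \left(14 + T\right)}{7 T}$)
$r{\left(o \right)} = - \frac{498 o}{7}$ ($r{\left(o \right)} = \left(\frac{6}{7} + \frac{12}{- \frac{1}{6}}\right) o = \left(\frac{6}{7} + 12 \left(-6\right)\right) o = \left(\frac{6}{7} - 72\right) o = - \frac{498 o}{7}$)
$\frac{r{\left(M{\left(-10,-11 \right)} \right)}}{70791} = \frac{\left(- \frac{498}{7}\right) \left(-5\right)}{70791} = \frac{2490}{7} \cdot \frac{1}{70791} = \frac{830}{165179}$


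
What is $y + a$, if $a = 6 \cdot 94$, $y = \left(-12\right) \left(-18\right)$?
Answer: $780$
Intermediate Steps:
$y = 216$
$a = 564$
$y + a = 216 + 564 = 780$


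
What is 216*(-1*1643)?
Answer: -354888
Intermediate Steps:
216*(-1*1643) = 216*(-1643) = -354888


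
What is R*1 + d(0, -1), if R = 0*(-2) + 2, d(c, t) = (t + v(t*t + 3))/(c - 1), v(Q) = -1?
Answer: 4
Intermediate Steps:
d(c, t) = (-1 + t)/(-1 + c) (d(c, t) = (t - 1)/(c - 1) = (-1 + t)/(-1 + c))
R = 2 (R = 0 + 2 = 2)
R*1 + d(0, -1) = 2*1 + (-1 - 1)/(-1 + 0) = 2 - 2/(-1) = 2 - 1*(-2) = 2 + 2 = 4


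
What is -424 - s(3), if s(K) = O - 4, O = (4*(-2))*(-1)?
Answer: -428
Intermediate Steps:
O = 8 (O = -8*(-1) = 8)
s(K) = 4 (s(K) = 8 - 4 = 4)
-424 - s(3) = -424 - 1*4 = -424 - 4 = -428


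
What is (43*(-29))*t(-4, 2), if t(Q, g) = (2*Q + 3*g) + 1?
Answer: 1247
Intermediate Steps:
t(Q, g) = 1 + 2*Q + 3*g
(43*(-29))*t(-4, 2) = (43*(-29))*(1 + 2*(-4) + 3*2) = -1247*(1 - 8 + 6) = -1247*(-1) = 1247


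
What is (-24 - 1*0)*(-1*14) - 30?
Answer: 306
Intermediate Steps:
(-24 - 1*0)*(-1*14) - 30 = (-24 + 0)*(-14) - 30 = -24*(-14) - 30 = 336 - 30 = 306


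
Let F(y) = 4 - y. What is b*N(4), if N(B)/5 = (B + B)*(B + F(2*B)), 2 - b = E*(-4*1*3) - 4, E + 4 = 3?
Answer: 0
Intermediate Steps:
E = -1 (E = -4 + 3 = -1)
b = -6 (b = 2 - (-(-4*1)*3 - 4) = 2 - (-(-4)*3 - 4) = 2 - (-1*(-12) - 4) = 2 - (12 - 4) = 2 - 1*8 = 2 - 8 = -6)
N(B) = 10*B*(4 - B) (N(B) = 5*((B + B)*(B + (4 - 2*B))) = 5*((2*B)*(B + (4 - 2*B))) = 5*((2*B)*(4 - B)) = 5*(2*B*(4 - B)) = 10*B*(4 - B))
b*N(4) = -60*4*(4 - 1*4) = -60*4*(4 - 4) = -60*4*0 = -6*0 = 0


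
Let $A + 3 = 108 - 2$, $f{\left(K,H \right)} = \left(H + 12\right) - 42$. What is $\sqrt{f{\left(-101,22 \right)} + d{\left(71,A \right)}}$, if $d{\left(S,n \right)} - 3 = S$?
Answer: $\sqrt{66} \approx 8.124$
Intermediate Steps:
$f{\left(K,H \right)} = -30 + H$ ($f{\left(K,H \right)} = \left(12 + H\right) - 42 = -30 + H$)
$A = 103$ ($A = -3 + \left(108 - 2\right) = -3 + 106 = 103$)
$d{\left(S,n \right)} = 3 + S$
$\sqrt{f{\left(-101,22 \right)} + d{\left(71,A \right)}} = \sqrt{\left(-30 + 22\right) + \left(3 + 71\right)} = \sqrt{-8 + 74} = \sqrt{66}$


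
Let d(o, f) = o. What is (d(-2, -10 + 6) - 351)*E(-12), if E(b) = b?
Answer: 4236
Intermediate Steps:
(d(-2, -10 + 6) - 351)*E(-12) = (-2 - 351)*(-12) = -353*(-12) = 4236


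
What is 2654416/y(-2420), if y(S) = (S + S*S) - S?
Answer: 165901/366025 ≈ 0.45325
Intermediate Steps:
y(S) = S² (y(S) = (S + S²) - S = S²)
2654416/y(-2420) = 2654416/((-2420)²) = 2654416/5856400 = 2654416*(1/5856400) = 165901/366025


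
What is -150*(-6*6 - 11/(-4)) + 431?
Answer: 10837/2 ≈ 5418.5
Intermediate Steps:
-150*(-6*6 - 11/(-4)) + 431 = -150*(-36 - 11*(-¼)) + 431 = -150*(-36 + 11/4) + 431 = -150*(-133/4) + 431 = 9975/2 + 431 = 10837/2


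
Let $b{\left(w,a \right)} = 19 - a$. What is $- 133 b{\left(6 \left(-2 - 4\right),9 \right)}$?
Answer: $-1330$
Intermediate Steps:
$- 133 b{\left(6 \left(-2 - 4\right),9 \right)} = - 133 \left(19 - 9\right) = \left(-133\right) 10 = -1330$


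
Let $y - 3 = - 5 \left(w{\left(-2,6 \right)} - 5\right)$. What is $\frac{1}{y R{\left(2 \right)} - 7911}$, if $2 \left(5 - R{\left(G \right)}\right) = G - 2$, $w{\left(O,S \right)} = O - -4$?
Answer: $- \frac{1}{7821} \approx -0.00012786$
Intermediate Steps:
$w{\left(O,S \right)} = 4 + O$ ($w{\left(O,S \right)} = O + 4 = 4 + O$)
$R{\left(G \right)} = 6 - \frac{G}{2}$ ($R{\left(G \right)} = 5 - \frac{G - 2}{2} = 5 - \frac{-2 + G}{2} = 5 - \left(-1 + \frac{G}{2}\right) = 6 - \frac{G}{2}$)
$y = 18$ ($y = 3 - 5 \left(\left(4 - 2\right) - 5\right) = 3 - 5 \left(2 - 5\right) = 3 - -15 = 3 + 15 = 18$)
$\frac{1}{y R{\left(2 \right)} - 7911} = \frac{1}{18 \left(6 - 1\right) - 7911} = \frac{1}{18 \cdot 5 - 7911} = \frac{1}{90 - 7911} = \frac{1}{-7821} = - \frac{1}{7821}$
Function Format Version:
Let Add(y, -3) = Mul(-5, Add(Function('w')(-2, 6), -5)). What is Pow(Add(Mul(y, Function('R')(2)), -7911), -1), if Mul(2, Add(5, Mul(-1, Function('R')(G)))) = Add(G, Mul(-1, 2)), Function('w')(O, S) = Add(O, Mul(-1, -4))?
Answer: Rational(-1, 7821) ≈ -0.00012786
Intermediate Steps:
Function('w')(O, S) = Add(4, O) (Function('w')(O, S) = Add(O, 4) = Add(4, O))
Function('R')(G) = Add(6, Mul(Rational(-1, 2), G)) (Function('R')(G) = Add(5, Mul(Rational(-1, 2), Add(G, Mul(-1, 2)))) = Add(5, Mul(Rational(-1, 2), Add(G, -2))) = Add(5, Mul(Rational(-1, 2), Add(-2, G))) = Add(5, Add(1, Mul(Rational(-1, 2), G))) = Add(6, Mul(Rational(-1, 2), G)))
y = 18 (y = Add(3, Mul(-5, Add(Add(4, -2), -5))) = Add(3, Mul(-5, Add(2, -5))) = Add(3, Mul(-5, -3)) = Add(3, 15) = 18)
Pow(Add(Mul(y, Function('R')(2)), -7911), -1) = Pow(Add(Mul(18, Add(6, Mul(Rational(-1, 2), 2))), -7911), -1) = Pow(Add(Mul(18, Add(6, -1)), -7911), -1) = Pow(Add(Mul(18, 5), -7911), -1) = Pow(Add(90, -7911), -1) = Pow(-7821, -1) = Rational(-1, 7821)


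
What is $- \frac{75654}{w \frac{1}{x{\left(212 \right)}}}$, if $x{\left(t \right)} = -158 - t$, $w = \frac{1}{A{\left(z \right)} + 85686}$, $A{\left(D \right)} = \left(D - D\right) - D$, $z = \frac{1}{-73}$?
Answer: $\frac{175092046266420}{73} \approx 2.3985 \cdot 10^{12}$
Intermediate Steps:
$z = - \frac{1}{73} \approx -0.013699$
$A{\left(D \right)} = - D$ ($A{\left(D \right)} = 0 - D = - D$)
$w = \frac{73}{6255079}$ ($w = \frac{1}{\left(-1\right) \left(- \frac{1}{73}\right) + 85686} = \frac{1}{\frac{1}{73} + 85686} = \frac{1}{\frac{6255079}{73}} = \frac{73}{6255079} \approx 1.1671 \cdot 10^{-5}$)
$- \frac{75654}{w \frac{1}{x{\left(212 \right)}}} = - \frac{75654}{\frac{73}{6255079} \frac{1}{-158 - 212}} = - \frac{75654}{\frac{73}{6255079} \frac{1}{-370}} = - \frac{75654}{\frac{73}{6255079} \left(- \frac{1}{370}\right)} = - \frac{75654}{- \frac{73}{2314379230}} = \left(-75654\right) \left(- \frac{2314379230}{73}\right) = \frac{175092046266420}{73}$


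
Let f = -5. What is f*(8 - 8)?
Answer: 0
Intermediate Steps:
f*(8 - 8) = -5*(8 - 8) = -5*0 = 0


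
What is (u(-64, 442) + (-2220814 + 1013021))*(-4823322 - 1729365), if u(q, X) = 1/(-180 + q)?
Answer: 1931086642061691/244 ≈ 7.9143e+12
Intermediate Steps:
(u(-64, 442) + (-2220814 + 1013021))*(-4823322 - 1729365) = (1/(-180 - 64) + (-2220814 + 1013021))*(-4823322 - 1729365) = (1/(-244) - 1207793)*(-6552687) = (-1/244 - 1207793)*(-6552687) = -294701493/244*(-6552687) = 1931086642061691/244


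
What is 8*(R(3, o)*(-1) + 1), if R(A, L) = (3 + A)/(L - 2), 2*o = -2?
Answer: 24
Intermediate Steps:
o = -1 (o = (1/2)*(-2) = -1)
R(A, L) = (3 + A)/(-2 + L)
8*(R(3, o)*(-1) + 1) = 8*(((3 + 3)/(-2 - 1))*(-1) + 1) = 8*((6/(-3))*(-1) + 1) = 8*(-1/3*6*(-1) + 1) = 8*(-2*(-1) + 1) = 8*(2 + 1) = 8*3 = 24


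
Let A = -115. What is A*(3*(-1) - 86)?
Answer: 10235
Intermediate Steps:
A*(3*(-1) - 86) = -115*(3*(-1) - 86) = -115*(-3 - 86) = -115*(-89) = 10235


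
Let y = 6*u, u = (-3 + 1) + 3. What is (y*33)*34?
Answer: 6732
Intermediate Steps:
u = 1 (u = -2 + 3 = 1)
y = 6 (y = 6*1 = 6)
(y*33)*34 = (6*33)*34 = 198*34 = 6732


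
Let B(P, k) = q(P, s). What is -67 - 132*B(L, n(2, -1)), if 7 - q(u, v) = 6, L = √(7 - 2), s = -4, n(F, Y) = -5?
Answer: -199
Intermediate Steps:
L = √5 ≈ 2.2361
q(u, v) = 1 (q(u, v) = 7 - 1*6 = 7 - 6 = 1)
B(P, k) = 1
-67 - 132*B(L, n(2, -1)) = -67 - 132*1 = -67 - 132 = -199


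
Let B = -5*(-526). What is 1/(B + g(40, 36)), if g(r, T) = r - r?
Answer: 1/2630 ≈ 0.00038023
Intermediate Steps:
B = 2630
g(r, T) = 0
1/(B + g(40, 36)) = 1/(2630 + 0) = 1/2630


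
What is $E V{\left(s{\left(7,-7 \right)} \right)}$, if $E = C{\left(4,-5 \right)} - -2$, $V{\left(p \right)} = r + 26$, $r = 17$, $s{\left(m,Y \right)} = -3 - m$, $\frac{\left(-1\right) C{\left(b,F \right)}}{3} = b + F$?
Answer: $215$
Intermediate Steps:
$C{\left(b,F \right)} = - 3 F - 3 b$ ($C{\left(b,F \right)} = - 3 \left(b + F\right) = - 3 \left(F + b\right) = - 3 F - 3 b$)
$V{\left(p \right)} = 43$ ($V{\left(p \right)} = 17 + 26 = 43$)
$E = 5$ ($E = \left(\left(-3\right) \left(-5\right) - 12\right) - -2 = \left(15 - 12\right) + 2 = 3 + 2 = 5$)
$E V{\left(s{\left(7,-7 \right)} \right)} = 5 \cdot 43 = 215$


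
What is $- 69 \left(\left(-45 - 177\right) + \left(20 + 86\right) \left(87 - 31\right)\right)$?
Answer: $-394266$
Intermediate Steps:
$- 69 \left(\left(-45 - 177\right) + \left(20 + 86\right) \left(87 - 31\right)\right) = - 69 \left(-222 + 106 \cdot 56\right) = - 69 \left(-222 + 5936\right) = \left(-69\right) 5714 = -394266$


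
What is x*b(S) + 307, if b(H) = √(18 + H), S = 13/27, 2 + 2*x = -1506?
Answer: 307 - 754*√1497/9 ≈ -2934.5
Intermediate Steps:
x = -754 (x = -1 + (½)*(-1506) = -1 - 753 = -754)
S = 13/27 (S = 13*(1/27) = 13/27 ≈ 0.48148)
x*b(S) + 307 = -754*√(18 + 13/27) + 307 = -754*√1497/9 + 307 = 307 - 754*√1497/9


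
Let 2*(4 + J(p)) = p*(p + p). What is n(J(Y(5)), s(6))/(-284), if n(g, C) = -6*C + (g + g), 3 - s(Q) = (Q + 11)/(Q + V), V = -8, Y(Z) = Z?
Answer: 27/284 ≈ 0.095070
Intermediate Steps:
s(Q) = 3 - (11 + Q)/(-8 + Q) (s(Q) = 3 - (Q + 11)/(Q - 8) = 3 - (11 + Q)/(-8 + Q))
J(p) = -4 + p² (J(p) = -4 + (p*(p + p))/2 = -4 + (p*(2*p))/2 = -4 + (2*p²)/2 = -4 + p²)
n(g, C) = -6*C + 2*g
n(J(Y(5)), s(6))/(-284) = (-6*(-35 + 2*6)/(-8 + 6) + 2*(-4 + 5²))/(-284) = (-6*(-35 + 12)/(-2) + 2*(-4 + 25))*(-1/284) = (-(-3)*(-23) + 2*21)*(-1/284) = (-6*23/2 + 42)*(-1/284) = (-69 + 42)*(-1/284) = -27*(-1/284) = 27/284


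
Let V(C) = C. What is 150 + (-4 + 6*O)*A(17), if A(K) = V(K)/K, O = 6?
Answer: 182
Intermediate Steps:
A(K) = 1 (A(K) = K/K = 1)
150 + (-4 + 6*O)*A(17) = 150 + (-4 + 6*6)*1 = 150 + (-4 + 36)*1 = 150 + 32*1 = 150 + 32 = 182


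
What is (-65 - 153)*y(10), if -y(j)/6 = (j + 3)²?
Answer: 221052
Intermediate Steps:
y(j) = -6*(3 + j)² (y(j) = -6*(j + 3)² = -6*(3 + j)²)
(-65 - 153)*y(10) = (-65 - 153)*(-6*(3 + 10)²) = -(-1308)*13² = -(-1308)*169 = -218*(-1014) = 221052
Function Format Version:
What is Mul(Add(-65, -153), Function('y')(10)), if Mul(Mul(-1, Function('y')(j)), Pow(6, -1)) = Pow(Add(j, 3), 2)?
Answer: 221052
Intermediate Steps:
Function('y')(j) = Mul(-6, Pow(Add(3, j), 2)) (Function('y')(j) = Mul(-6, Pow(Add(j, 3), 2)) = Mul(-6, Pow(Add(3, j), 2)))
Mul(Add(-65, -153), Function('y')(10)) = Mul(Add(-65, -153), Mul(-6, Pow(Add(3, 10), 2))) = Mul(-218, Mul(-6, Pow(13, 2))) = Mul(-218, Mul(-6, 169)) = Mul(-218, -1014) = 221052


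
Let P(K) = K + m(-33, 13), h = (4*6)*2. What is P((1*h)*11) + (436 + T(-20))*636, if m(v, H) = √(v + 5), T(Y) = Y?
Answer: 265104 + 2*I*√7 ≈ 2.651e+5 + 5.2915*I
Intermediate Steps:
h = 48 (h = 24*2 = 48)
m(v, H) = √(5 + v)
P(K) = K + 2*I*√7 (P(K) = K + √(5 - 33) = K + √(-28) = K + 2*I*√7)
P((1*h)*11) + (436 + T(-20))*636 = ((1*48)*11 + 2*I*√7) + (436 - 20)*636 = (48*11 + 2*I*√7) + 416*636 = (528 + 2*I*√7) + 264576 = 265104 + 2*I*√7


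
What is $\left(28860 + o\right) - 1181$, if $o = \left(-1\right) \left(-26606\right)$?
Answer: $54285$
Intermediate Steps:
$o = 26606$
$\left(28860 + o\right) - 1181 = \left(28860 + 26606\right) - 1181 = 55466 - 1181 = 54285$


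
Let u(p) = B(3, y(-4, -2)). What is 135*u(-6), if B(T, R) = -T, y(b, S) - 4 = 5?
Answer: -405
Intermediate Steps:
y(b, S) = 9 (y(b, S) = 4 + 5 = 9)
u(p) = -3 (u(p) = -1*3 = -3)
135*u(-6) = 135*(-3) = -405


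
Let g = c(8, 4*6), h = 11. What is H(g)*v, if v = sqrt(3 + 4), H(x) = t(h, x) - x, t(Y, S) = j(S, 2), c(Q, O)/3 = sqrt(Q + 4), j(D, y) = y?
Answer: -6*sqrt(21) + 2*sqrt(7) ≈ -22.204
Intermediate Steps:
c(Q, O) = 3*sqrt(4 + Q) (c(Q, O) = 3*sqrt(Q + 4) = 3*sqrt(4 + Q))
t(Y, S) = 2
g = 6*sqrt(3) (g = 3*sqrt(4 + 8) = 3*sqrt(12) = 3*(2*sqrt(3)) = 6*sqrt(3) ≈ 10.392)
H(x) = 2 - x
v = sqrt(7) ≈ 2.6458
H(g)*v = (2 - 6*sqrt(3))*sqrt(7) = sqrt(7)*(2 - 6*sqrt(3))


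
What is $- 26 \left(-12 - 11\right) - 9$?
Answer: $589$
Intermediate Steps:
$- 26 \left(-12 - 11\right) - 9 = \left(-26\right) \left(-23\right) - 9 = 598 - 9 = 589$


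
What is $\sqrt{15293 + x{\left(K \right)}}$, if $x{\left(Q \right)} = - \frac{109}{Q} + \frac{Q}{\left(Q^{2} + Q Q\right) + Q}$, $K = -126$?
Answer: $\frac{\sqrt{1699664349614}}{10542} \approx 123.67$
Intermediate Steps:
$x{\left(Q \right)} = - \frac{109}{Q} + \frac{Q}{Q + 2 Q^{2}}$ ($x{\left(Q \right)} = - \frac{109}{Q} + \frac{Q}{\left(Q^{2} + Q^{2}\right) + Q} = - \frac{109}{Q} + \frac{Q}{2 Q^{2} + Q} = - \frac{109}{Q} + \frac{Q}{Q + 2 Q^{2}}$)
$\sqrt{15293 + x{\left(K \right)}} = \sqrt{15293 + \frac{-109 - -27342}{\left(-126\right) \left(1 + 2 \left(-126\right)\right)}} = \sqrt{15293 - \frac{-109 + 27342}{126 \left(1 - 252\right)}} = \sqrt{15293 - \frac{1}{126} \frac{1}{-251} \cdot 27233} = \sqrt{15293 - \left(- \frac{1}{31626}\right) 27233} = \sqrt{15293 + \frac{27233}{31626}} = \sqrt{\frac{483683651}{31626}} = \frac{\sqrt{1699664349614}}{10542}$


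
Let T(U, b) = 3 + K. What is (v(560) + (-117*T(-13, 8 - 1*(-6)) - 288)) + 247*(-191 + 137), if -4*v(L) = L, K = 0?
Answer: -14117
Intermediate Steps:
T(U, b) = 3 (T(U, b) = 3 + 0 = 3)
v(L) = -L/4
(v(560) + (-117*T(-13, 8 - 1*(-6)) - 288)) + 247*(-191 + 137) = (-¼*560 + (-117*3 - 288)) + 247*(-191 + 137) = (-140 + (-351 - 288)) + 247*(-54) = (-140 - 639) - 13338 = -779 - 13338 = -14117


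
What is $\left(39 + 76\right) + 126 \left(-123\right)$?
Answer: $-15383$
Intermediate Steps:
$\left(39 + 76\right) + 126 \left(-123\right) = 115 - 15498 = -15383$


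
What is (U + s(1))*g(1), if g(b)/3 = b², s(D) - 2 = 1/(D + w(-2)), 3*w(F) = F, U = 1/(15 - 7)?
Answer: 123/8 ≈ 15.375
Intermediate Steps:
U = ⅛ (U = 1/8 = ⅛ ≈ 0.12500)
w(F) = F/3
s(D) = 2 + 1/(-⅔ + D) (s(D) = 2 + 1/(D + (⅓)*(-2)) = 2 + 1/(D - ⅔) = 2 + 1/(-⅔ + D))
g(b) = 3*b²
(U + s(1))*g(1) = (⅛ + (-1 + 6*1)/(-2 + 3*1))*(3*1²) = (⅛ + (-1 + 6)/(-2 + 3))*(3*1) = (⅛ + 5/1)*3 = (⅛ + 1*5)*3 = (⅛ + 5)*3 = (41/8)*3 = 123/8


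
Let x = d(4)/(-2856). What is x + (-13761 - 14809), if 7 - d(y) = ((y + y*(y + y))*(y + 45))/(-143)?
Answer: -1666888475/58344 ≈ -28570.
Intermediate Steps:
d(y) = 7 + (45 + y)*(y + 2*y²)/143 (d(y) = 7 - (y + y*(y + y))*(y + 45)/(-143) = 7 - (y + y*(2*y))*(45 + y)*(-1)/143 = 7 - (y + 2*y²)*(45 + y)*(-1)/143 = 7 - (45 + y)*(y + 2*y²)*(-1)/143 = 7 - (-1)*(45 + y)*(y + 2*y²)/143 = 7 + (45 + y)*(y + 2*y²)/143)
x = -395/58344 (x = (7 + (2/143)*4³ + (7/11)*4² + (45/143)*4)/(-2856) = (7 + (2/143)*64 + (7/11)*16 + 180/143)*(-1/2856) = (7 + 128/143 + 112/11 + 180/143)*(-1/2856) = (2765/143)*(-1/2856) = -395/58344 ≈ -0.0067702)
x + (-13761 - 14809) = -395/58344 + (-13761 - 14809) = -395/58344 - 28570 = -1666888475/58344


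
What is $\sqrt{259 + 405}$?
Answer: $2 \sqrt{166} \approx 25.768$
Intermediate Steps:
$\sqrt{259 + 405} = \sqrt{664} = 2 \sqrt{166}$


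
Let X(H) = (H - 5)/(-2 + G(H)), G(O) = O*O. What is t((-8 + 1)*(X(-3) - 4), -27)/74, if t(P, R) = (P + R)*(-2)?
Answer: -9/37 ≈ -0.24324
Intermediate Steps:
G(O) = O²
X(H) = (-5 + H)/(-2 + H²) (X(H) = (H - 5)/(-2 + H²) = (-5 + H)/(-2 + H²))
t(P, R) = -2*P - 2*R
t((-8 + 1)*(X(-3) - 4), -27)/74 = (-2*(-8 + 1)*((-5 - 3)/(-2 + (-3)²) - 4) - 2*(-27))/74 = (-(-14)*(-8/(-2 + 9) - 4) + 54)*(1/74) = (-(-14)*(-8/7 - 4) + 54)*(1/74) = (-(-14)*(-36)/7 + 54)*(1/74) = (-2*36 + 54)*(1/74) = (-72 + 54)*(1/74) = -18*1/74 = -9/37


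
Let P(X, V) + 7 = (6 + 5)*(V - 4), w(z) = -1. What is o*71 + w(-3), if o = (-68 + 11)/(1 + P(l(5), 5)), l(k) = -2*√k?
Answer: -4052/5 ≈ -810.40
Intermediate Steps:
P(X, V) = -51 + 11*V (P(X, V) = -7 + (6 + 5)*(V - 4) = -7 + 11*(-4 + V) = -7 + (-44 + 11*V) = -51 + 11*V)
o = -57/5 (o = (-68 + 11)/(1 + (-51 + 11*5)) = -57/(1 + (-51 + 55)) = -57/(1 + 4) = -57/5 ≈ -11.400)
o*71 + w(-3) = -57/5*71 - 1 = -4047/5 - 1 = -4052/5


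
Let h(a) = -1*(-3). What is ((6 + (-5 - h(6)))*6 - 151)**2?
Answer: 26569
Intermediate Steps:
h(a) = 3
((6 + (-5 - h(6)))*6 - 151)**2 = ((6 + (-5 - 1*3))*6 - 151)**2 = ((6 + (-5 - 3))*6 - 151)**2 = ((6 - 8)*6 - 151)**2 = (-2*6 - 151)**2 = (-12 - 151)**2 = (-163)**2 = 26569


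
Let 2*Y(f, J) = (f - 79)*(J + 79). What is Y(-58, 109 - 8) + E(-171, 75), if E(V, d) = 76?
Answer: -12254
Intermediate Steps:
Y(f, J) = (-79 + f)*(79 + J)/2 (Y(f, J) = ((f - 79)*(J + 79))/2 = ((-79 + f)*(79 + J))/2 = (-79 + f)*(79 + J)/2)
Y(-58, 109 - 8) + E(-171, 75) = (-6241/2 - 79*(109 - 8)/2 + (79/2)*(-58) + (½)*(109 - 8)*(-58)) + 76 = (-6241/2 - 79/2*101 - 2291 + (½)*101*(-58)) + 76 = (-6241/2 - 7979/2 - 2291 - 2929) + 76 = -12330 + 76 = -12254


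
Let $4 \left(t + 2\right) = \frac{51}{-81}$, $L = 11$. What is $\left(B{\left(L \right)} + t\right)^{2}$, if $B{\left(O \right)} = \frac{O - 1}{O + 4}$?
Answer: $\frac{25921}{11664} \approx 2.2223$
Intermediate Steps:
$B{\left(O \right)} = \frac{-1 + O}{4 + O}$
$t = - \frac{233}{108}$ ($t = -2 + \frac{51 \frac{1}{-81}}{4} = -2 + \frac{51 \left(- \frac{1}{81}\right)}{4} = -2 + \frac{1}{4} \left(- \frac{17}{27}\right) = -2 - \frac{17}{108} = - \frac{233}{108} \approx -2.1574$)
$\left(B{\left(L \right)} + t\right)^{2} = \left(\frac{-1 + 11}{4 + 11} - \frac{233}{108}\right)^{2} = \left(\frac{1}{15} \cdot 10 - \frac{233}{108}\right)^{2} = \left(\frac{2}{3} - \frac{233}{108}\right)^{2} = \left(- \frac{161}{108}\right)^{2} = \frac{25921}{11664}$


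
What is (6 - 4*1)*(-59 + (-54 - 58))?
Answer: -342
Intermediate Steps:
(6 - 4*1)*(-59 + (-54 - 58)) = (6 - 4)*(-59 - 112) = 2*(-171) = -342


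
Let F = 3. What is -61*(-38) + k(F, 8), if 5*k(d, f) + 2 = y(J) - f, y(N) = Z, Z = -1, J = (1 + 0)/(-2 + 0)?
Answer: 11579/5 ≈ 2315.8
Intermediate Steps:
J = -½ (J = 1/(-2) = 1*(-½) = -½ ≈ -0.50000)
y(N) = -1
k(d, f) = -⅗ - f/5 (k(d, f) = -⅖ + (-1 - f)/5 = -⅖ + (-⅕ - f/5) = -⅗ - f/5)
-61*(-38) + k(F, 8) = -61*(-38) + (-⅗ - ⅕*8) = 2318 + (-⅗ - 8/5) = 2318 - 11/5 = 11579/5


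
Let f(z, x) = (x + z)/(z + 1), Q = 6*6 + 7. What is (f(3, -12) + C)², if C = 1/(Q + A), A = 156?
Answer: 3193369/633616 ≈ 5.0399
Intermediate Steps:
Q = 43 (Q = 36 + 7 = 43)
f(z, x) = (x + z)/(1 + z)
C = 1/199 (C = 1/(43 + 156) = 1/199 ≈ 0.0050251)
(f(3, -12) + C)² = ((-12 + 3)/(1 + 3) + 1/199)² = (-9/4 + 1/199)² = (-1787/796)² = 3193369/633616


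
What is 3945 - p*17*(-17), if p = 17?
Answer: 8858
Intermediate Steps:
3945 - p*17*(-17) = 3945 - 17*17*(-17) = 3945 - 289*(-17) = 3945 - 1*(-4913) = 3945 + 4913 = 8858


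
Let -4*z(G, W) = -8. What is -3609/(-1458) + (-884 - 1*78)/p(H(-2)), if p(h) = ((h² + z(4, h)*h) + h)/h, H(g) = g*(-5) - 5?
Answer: -38159/324 ≈ -117.77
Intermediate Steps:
z(G, W) = 2 (z(G, W) = -¼*(-8) = 2)
H(g) = -5 - 5*g (H(g) = -5*g - 5 = -5 - 5*g)
p(h) = (h² + 3*h)/h (p(h) = ((h² + 2*h) + h)/h = (h² + 3*h)/h)
-3609/(-1458) + (-884 - 1*78)/p(H(-2)) = -3609/(-1458) + (-884 - 1*78)/(3 + (-5 - 5*(-2))) = -3609*(-1/1458) + (-884 - 78)/(3 + (-5 + 10)) = 401/162 - 962/(3 + 5) = 401/162 - 962/8 = 401/162 - 962*⅛ = 401/162 - 481/4 = -38159/324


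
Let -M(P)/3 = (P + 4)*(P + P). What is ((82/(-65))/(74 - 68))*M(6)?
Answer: 984/13 ≈ 75.692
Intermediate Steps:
M(P) = -6*P*(4 + P) (M(P) = -3*(P + 4)*(P + P) = -3*(4 + P)*2*P = -6*P*(4 + P))
((82/(-65))/(74 - 68))*M(6) = ((82/(-65))/(74 - 68))*(-6*6*(4 + 6)) = ((82*(-1/65))/6)*(-6*6*10) = ((⅙)*(-82/65))*(-360) = -41/195*(-360) = 984/13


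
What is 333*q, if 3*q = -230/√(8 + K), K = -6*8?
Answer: 2553*I*√10/2 ≈ 4036.6*I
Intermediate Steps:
K = -48
q = 23*I*√10/6 (q = (-230/√(8 - 48))/3 = (-230*(-I*√10/20))/3 = (-(-23)*I*√10/2)/3 = (23*I*√10/2)/3 = 23*I*√10/6 ≈ 12.122*I)
333*q = 333*(23*I*√10/6) = 2553*I*√10/2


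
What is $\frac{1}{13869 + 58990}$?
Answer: $\frac{1}{72859} \approx 1.3725 \cdot 10^{-5}$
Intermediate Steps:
$\frac{1}{13869 + 58990} = \frac{1}{72859}$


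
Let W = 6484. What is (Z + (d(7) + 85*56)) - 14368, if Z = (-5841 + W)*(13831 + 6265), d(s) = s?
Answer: 12912127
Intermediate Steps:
Z = 12921728 (Z = (-5841 + 6484)*(13831 + 6265) = 643*20096 = 12921728)
(Z + (d(7) + 85*56)) - 14368 = (12921728 + (7 + 85*56)) - 14368 = (12921728 + (7 + 4760)) - 14368 = (12921728 + 4767) - 14368 = 12926495 - 14368 = 12912127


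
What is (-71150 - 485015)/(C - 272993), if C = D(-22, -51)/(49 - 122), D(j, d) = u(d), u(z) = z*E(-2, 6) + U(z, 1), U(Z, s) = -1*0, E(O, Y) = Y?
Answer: 40600045/19928183 ≈ 2.0373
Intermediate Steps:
U(Z, s) = 0
u(z) = 6*z (u(z) = z*6 + 0 = 6*z + 0 = 6*z)
D(j, d) = 6*d
C = 306/73 (C = (6*(-51))/(49 - 122) = -306/(-73) = -1/73*(-306) = 306/73 ≈ 4.1918)
(-71150 - 485015)/(C - 272993) = (-71150 - 485015)/(306/73 - 272993) = -556165/(-19928183/73) = -556165*(-73/19928183) = 40600045/19928183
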